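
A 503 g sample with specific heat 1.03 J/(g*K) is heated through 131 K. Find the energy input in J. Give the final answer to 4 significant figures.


Q = m * cp * dT
Q = 503 * 1.03 * 131
Q = 67870 J


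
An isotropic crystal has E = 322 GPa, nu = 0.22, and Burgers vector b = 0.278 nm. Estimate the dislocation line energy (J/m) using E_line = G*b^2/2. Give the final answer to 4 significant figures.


Step 1: G = E / (2*(1+nu))
G = 322 / (2*(1+0.22)) = 131.967 GPa = 1.31967e+11 Pa
Step 2: E_line = G*b^2/2
b = 0.278 nm = 2.78e-10 m
E_line = 0.5 * 1.31967e+11 * (2.78e-10)^2 = 5.099e-09 J/m


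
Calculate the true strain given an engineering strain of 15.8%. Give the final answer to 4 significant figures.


epsilon_true = ln(1 + epsilon_eng)
epsilon_true = ln(1 + 0.158)
epsilon_true = 0.1467


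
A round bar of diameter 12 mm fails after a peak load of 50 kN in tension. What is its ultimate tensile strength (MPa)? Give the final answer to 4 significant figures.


A0 = pi*(d/2)^2 = pi*(12/2)^2 = 113.097 mm^2
UTS = F_max / A0 = 50*1000 / 113.097
UTS = 442.1 MPa


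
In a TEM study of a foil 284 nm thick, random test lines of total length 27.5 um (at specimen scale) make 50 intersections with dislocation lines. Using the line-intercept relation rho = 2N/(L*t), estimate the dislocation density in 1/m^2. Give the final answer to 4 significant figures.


rho = 2N / (L * t)
L = 27.5 um = 2.75e-05 m, t = 284 nm = 2.84e-07 m
rho = 2 * 50 / (2.75e-05 * 2.84e-07)
rho = 1.28e+13 1/m^2


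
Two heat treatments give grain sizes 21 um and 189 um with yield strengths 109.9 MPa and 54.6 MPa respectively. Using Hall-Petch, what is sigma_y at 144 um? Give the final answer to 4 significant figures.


sigma_y = sigma0 + k / sqrt(d)
1/sqrt(d1) = 1/sqrt(2.1e-05) = 218.218;  1/sqrt(d2) = 72.7393
k = (sigma1 - sigma2) / (1/sqrt(d1) - 1/sqrt(d2)) = (109.9 - 54.6) / (218.218 - 72.7393) = 0.380125 MPa*m^0.5
sigma0 = sigma1 - k/sqrt(d1) = 109.9 - 0.380125*218.218 = 26.95 MPa
sigma_y(d3) = 26.95 + 0.380125 / sqrt(1.44e-04) = 58.63 MPa


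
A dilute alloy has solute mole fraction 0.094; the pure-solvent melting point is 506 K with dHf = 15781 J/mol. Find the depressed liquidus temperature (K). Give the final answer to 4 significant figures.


dT = R*Tm^2*x / dHf
dT = 8.314 * 506^2 * 0.094 / 15781
dT = 12.6796 K
T_new = 506 - 12.6796 = 493.3 K


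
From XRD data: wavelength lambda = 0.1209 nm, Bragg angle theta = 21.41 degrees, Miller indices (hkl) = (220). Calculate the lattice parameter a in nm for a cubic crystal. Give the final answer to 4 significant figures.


d = lambda / (2*sin(theta))
d = 0.1209 / (2*sin(21.41 deg))
d = 0.165599 nm
a = d * sqrt(h^2+k^2+l^2) = 0.165599 * sqrt(8)
a = 0.4684 nm


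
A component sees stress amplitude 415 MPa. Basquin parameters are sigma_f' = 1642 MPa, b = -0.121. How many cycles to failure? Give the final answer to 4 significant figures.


sigma_a = sigma_f' * (2*Nf)^b
2*Nf = (sigma_a / sigma_f')^(1/b)
2*Nf = (415 / 1642)^(1/-0.121)
2*Nf = 86411.3
Nf = 43210 cycles


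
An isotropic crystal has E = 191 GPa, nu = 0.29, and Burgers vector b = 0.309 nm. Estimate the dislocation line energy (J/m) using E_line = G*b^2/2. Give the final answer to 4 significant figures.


Step 1: G = E / (2*(1+nu))
G = 191 / (2*(1+0.29)) = 74.031 GPa = 7.4031e+10 Pa
Step 2: E_line = G*b^2/2
b = 0.309 nm = 3.09e-10 m
E_line = 0.5 * 7.4031e+10 * (3.09e-10)^2 = 3.534e-09 J/m


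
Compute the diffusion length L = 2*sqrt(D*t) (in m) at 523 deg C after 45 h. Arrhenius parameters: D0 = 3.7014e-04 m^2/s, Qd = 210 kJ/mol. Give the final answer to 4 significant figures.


Step 1: D = D0 * exp(-Qd/(R*T))
T = 796.15 K
D = 3.7014e-04 * exp(-210e3 / (8.314 * 796.15)) = 6.16551e-18 m^2/s
Step 2: L = 2*sqrt(D*t)
t = 45 h = 162000 s
L = 2*sqrt(6.16551e-18 * 162000) = 1.999e-06 m


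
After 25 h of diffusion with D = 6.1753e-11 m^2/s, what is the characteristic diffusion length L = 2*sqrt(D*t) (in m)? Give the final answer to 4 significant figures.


t = 25 hr = 90000 s
Diffusion length = 2*sqrt(D*t)
= 2*sqrt(6.1753e-11 * 90000)
= 4.715e-03 m


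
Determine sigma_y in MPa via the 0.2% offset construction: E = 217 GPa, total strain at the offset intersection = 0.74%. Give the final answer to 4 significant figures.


Offset strain = 0.002
Elastic strain at yield = total_strain - offset = 7.4e-03 - 0.002 = 5.4e-03
sigma_y = E * elastic_strain = 217000 * 5.4e-03
sigma_y = 1172 MPa


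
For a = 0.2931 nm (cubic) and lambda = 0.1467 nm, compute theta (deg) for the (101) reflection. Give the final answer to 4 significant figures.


d = a / sqrt(h^2+k^2+l^2)
d = 0.2931 / sqrt(2) = 0.207253 nm
lambda = 2*d*sin(theta)  =>  sin(theta) = lambda / (2*d)
sin(theta) = 0.1467 / (2 * 0.207253) = 0.353915
theta = 20.73 deg


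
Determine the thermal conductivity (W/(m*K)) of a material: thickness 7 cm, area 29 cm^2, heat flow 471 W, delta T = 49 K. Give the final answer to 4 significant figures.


k = Q*L / (A*dT)
L = 0.07 m, A = 2.9e-03 m^2
k = 471 * 0.07 / (2.9e-03 * 49)
k = 232 W/(m*K)


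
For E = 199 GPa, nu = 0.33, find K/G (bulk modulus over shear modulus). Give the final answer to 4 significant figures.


G = E / (2*(1+nu))
G = 199 / (2*(1+0.33)) = 74.812 GPa
K = E / (3*(1-2*nu))
K = 199 / (3*(1-2*0.33)) = 195.098 GPa
K/G = 195.098 / 74.812 = 2.608


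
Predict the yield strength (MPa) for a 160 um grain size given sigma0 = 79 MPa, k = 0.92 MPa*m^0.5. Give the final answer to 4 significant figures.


sigma_y = sigma0 + k / sqrt(d)
d = 160 um = 1.6e-04 m
sigma_y = 79 + 0.92 / sqrt(1.6e-04)
sigma_y = 151.7 MPa


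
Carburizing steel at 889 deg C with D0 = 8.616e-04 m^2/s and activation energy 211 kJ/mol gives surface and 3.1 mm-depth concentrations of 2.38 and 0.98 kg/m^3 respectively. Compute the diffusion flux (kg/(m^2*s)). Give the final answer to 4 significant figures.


Step 1: D = D0 * exp(-Qd/(R*T))
T = 889 + 273.15 = 1162.15 K
D = 8.616e-04 * exp(-211e3 / (8.314 * 1162.15)) = 2.82644e-13 m^2/s
Step 2: J = D * (C1 - C2) / dx
J = 2.82644e-13 * (2.38 - 0.98) / 3.1e-03
J = 1.276e-10 kg/(m^2*s)


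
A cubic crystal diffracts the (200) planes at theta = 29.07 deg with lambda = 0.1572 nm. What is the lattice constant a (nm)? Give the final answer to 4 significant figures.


d = lambda / (2*sin(theta))
d = 0.1572 / (2*sin(29.07 deg))
d = 0.161769 nm
a = d * sqrt(h^2+k^2+l^2) = 0.161769 * sqrt(4)
a = 0.3235 nm


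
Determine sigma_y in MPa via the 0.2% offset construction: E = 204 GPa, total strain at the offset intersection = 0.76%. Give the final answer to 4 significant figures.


Offset strain = 0.002
Elastic strain at yield = total_strain - offset = 7.6e-03 - 0.002 = 5.6e-03
sigma_y = E * elastic_strain = 204000 * 5.6e-03
sigma_y = 1142 MPa


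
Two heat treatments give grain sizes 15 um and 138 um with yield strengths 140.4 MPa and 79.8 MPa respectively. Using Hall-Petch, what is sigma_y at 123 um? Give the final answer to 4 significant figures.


sigma_y = sigma0 + k / sqrt(d)
1/sqrt(d1) = 1/sqrt(1.5e-05) = 258.199;  1/sqrt(d2) = 85.1257
k = (sigma1 - sigma2) / (1/sqrt(d1) - 1/sqrt(d2)) = (140.4 - 79.8) / (258.199 - 85.1257) = 0.350141 MPa*m^0.5
sigma0 = sigma1 - k/sqrt(d1) = 140.4 - 0.350141*258.199 = 49.994 MPa
sigma_y(d3) = 49.994 + 0.350141 / sqrt(1.23e-04) = 81.57 MPa


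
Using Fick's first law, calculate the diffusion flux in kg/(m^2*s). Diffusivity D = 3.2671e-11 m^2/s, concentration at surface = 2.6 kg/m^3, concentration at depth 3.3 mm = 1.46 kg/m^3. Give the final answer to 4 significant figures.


J = -D * (dC/dx) = D * (C1 - C2) / dx
J = 3.2671e-11 * (2.6 - 1.46) / 3.3e-03
J = 1.129e-08 kg/(m^2*s)


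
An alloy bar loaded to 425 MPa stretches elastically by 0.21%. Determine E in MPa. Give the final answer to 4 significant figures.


E = sigma / epsilon
epsilon = 0.21% = 2.1e-03
E = 425 / 2.1e-03
E = 202400 MPa


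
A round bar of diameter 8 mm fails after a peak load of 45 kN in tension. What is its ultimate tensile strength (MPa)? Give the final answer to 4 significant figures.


A0 = pi*(d/2)^2 = pi*(8/2)^2 = 50.2655 mm^2
UTS = F_max / A0 = 45*1000 / 50.2655
UTS = 895.2 MPa


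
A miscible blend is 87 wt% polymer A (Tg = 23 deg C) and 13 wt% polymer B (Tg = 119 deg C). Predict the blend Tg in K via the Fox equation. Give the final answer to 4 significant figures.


1/Tg = w1/Tg1 + w2/Tg2 (in Kelvin)
Tg1 = 296.15 K, Tg2 = 392.15 K
1/Tg = 0.87/296.15 + 0.13/392.15
Tg = 305.9 K


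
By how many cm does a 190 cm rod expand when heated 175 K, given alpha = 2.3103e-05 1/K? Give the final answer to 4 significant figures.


dL = L0 * alpha * dT
dL = 190 * 2.3103e-05 * 175
dL = 0.7682 cm


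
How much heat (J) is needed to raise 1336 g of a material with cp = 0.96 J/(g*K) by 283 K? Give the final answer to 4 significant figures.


Q = m * cp * dT
Q = 1336 * 0.96 * 283
Q = 363000 J


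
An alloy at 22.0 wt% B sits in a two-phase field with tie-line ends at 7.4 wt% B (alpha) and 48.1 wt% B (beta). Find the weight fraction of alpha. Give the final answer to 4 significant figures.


f_alpha = (C_beta - C0) / (C_beta - C_alpha)
f_alpha = (48.1 - 22.0) / (48.1 - 7.4)
f_alpha = 0.6413


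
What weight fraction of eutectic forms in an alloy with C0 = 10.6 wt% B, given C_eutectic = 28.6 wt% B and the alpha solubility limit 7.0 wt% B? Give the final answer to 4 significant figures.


f_primary = (C_e - C0) / (C_e - C_alpha_max)
f_primary = (28.6 - 10.6) / (28.6 - 7.0)
f_primary = 0.833333
f_eutectic = 1 - 0.833333 = 0.1667


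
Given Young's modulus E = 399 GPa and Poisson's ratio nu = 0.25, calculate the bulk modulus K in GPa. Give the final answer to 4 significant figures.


K = E / (3*(1-2*nu))
K = 399 / (3*(1-2*0.25))
K = 266 GPa


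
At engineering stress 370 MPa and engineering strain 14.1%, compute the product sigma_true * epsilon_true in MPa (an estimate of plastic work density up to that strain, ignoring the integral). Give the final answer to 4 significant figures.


sigma_true = sigma_eng * (1 + epsilon_eng)
sigma_true = 370 * (1 + 0.141) = 422.17 MPa
epsilon_true = ln(1 + epsilon_eng)
epsilon_true = ln(1 + 0.141) = 0.131905
sigma_true * epsilon_true = 422.17 * 0.131905 = 55.69 MPa


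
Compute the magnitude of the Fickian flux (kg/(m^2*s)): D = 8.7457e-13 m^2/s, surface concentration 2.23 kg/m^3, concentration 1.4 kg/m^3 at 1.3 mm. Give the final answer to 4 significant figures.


J = -D * (dC/dx) = D * (C1 - C2) / dx
J = 8.7457e-13 * (2.23 - 1.4) / 1.3e-03
J = 5.584e-10 kg/(m^2*s)


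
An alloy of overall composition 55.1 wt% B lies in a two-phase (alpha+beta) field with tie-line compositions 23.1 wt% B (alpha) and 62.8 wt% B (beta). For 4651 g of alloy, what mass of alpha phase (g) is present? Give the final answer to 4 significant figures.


f_alpha = (C_beta - C0) / (C_beta - C_alpha)
f_alpha = (62.8 - 55.1) / (62.8 - 23.1) = 0.193955
m_alpha = f_alpha * m_total = 0.193955 * 4651 = 902.1 g


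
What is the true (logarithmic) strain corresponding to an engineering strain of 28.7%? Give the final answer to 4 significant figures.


epsilon_true = ln(1 + epsilon_eng)
epsilon_true = ln(1 + 0.287)
epsilon_true = 0.2523


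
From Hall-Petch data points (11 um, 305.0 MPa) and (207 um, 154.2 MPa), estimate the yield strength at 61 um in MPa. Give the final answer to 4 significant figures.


sigma_y = sigma0 + k / sqrt(d)
1/sqrt(d1) = 1/sqrt(1.1e-05) = 301.511;  1/sqrt(d2) = 69.5048
k = (sigma1 - sigma2) / (1/sqrt(d1) - 1/sqrt(d2)) = (305.0 - 154.2) / (301.511 - 69.5048) = 0.649982 MPa*m^0.5
sigma0 = sigma1 - k/sqrt(d1) = 305.0 - 0.649982*301.511 = 109.023 MPa
sigma_y(d3) = 109.023 + 0.649982 / sqrt(6.1e-05) = 192.2 MPa


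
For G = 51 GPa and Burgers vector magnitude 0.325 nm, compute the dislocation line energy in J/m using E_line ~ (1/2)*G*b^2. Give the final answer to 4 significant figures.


E = G*b^2/2
b = 0.325 nm = 3.25e-10 m
G = 51 GPa = 5.1e+10 Pa
E = 0.5 * 5.1e+10 * (3.25e-10)^2
E = 2.693e-09 J/m


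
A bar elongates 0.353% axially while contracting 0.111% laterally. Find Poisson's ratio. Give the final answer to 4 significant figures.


nu = -epsilon_lat / epsilon_axial
Lateral strain is contraction (negative), so using magnitudes:
nu = 0.111 / 0.353
nu = 0.3144


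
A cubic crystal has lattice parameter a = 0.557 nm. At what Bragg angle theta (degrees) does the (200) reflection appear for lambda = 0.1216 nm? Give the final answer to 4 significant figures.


d = a / sqrt(h^2+k^2+l^2)
d = 0.557 / sqrt(4) = 0.2785 nm
lambda = 2*d*sin(theta)  =>  sin(theta) = lambda / (2*d)
sin(theta) = 0.1216 / (2 * 0.2785) = 0.218312
theta = 12.61 deg


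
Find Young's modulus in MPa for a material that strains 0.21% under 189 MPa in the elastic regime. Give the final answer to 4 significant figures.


E = sigma / epsilon
epsilon = 0.21% = 2.1e-03
E = 189 / 2.1e-03
E = 90000 MPa


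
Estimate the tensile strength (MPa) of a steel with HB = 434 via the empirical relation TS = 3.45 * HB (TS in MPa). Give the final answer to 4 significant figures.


TS (MPa) = 3.45 * HB
TS = 3.45 * 434
TS = 1497 MPa


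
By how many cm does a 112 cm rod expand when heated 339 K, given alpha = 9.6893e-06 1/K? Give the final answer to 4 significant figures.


dL = L0 * alpha * dT
dL = 112 * 9.6893e-06 * 339
dL = 0.3679 cm


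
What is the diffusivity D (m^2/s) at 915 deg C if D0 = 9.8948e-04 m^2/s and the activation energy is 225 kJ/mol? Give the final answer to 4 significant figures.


D = D0 * exp(-Qd / (R*T))
T = 1188.15 K
D = 9.8948e-04 * exp(-225e3 / (8.314 * 1188.15))
D = 1.269e-13 m^2/s


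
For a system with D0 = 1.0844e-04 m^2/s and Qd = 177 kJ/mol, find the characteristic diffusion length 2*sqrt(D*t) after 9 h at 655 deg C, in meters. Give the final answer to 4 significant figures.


Step 1: D = D0 * exp(-Qd/(R*T))
T = 928.15 K
D = 1.0844e-04 * exp(-177e3 / (8.314 * 928.15)) = 1.18463e-14 m^2/s
Step 2: L = 2*sqrt(D*t)
t = 9 h = 32400 s
L = 2*sqrt(1.18463e-14 * 32400) = 3.918e-05 m


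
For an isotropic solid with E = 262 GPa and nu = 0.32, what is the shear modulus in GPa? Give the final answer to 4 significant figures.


G = E / (2*(1+nu))
G = 262 / (2*(1+0.32))
G = 99.24 GPa


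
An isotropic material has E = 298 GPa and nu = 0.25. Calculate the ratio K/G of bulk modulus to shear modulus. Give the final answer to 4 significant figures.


G = E / (2*(1+nu))
G = 298 / (2*(1+0.25)) = 119.2 GPa
K = E / (3*(1-2*nu))
K = 298 / (3*(1-2*0.25)) = 198.667 GPa
K/G = 198.667 / 119.2 = 1.667


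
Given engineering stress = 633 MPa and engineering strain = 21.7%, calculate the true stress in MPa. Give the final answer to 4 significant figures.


sigma_true = sigma_eng * (1 + epsilon_eng)
sigma_true = 633 * (1 + 0.217)
sigma_true = 770.4 MPa


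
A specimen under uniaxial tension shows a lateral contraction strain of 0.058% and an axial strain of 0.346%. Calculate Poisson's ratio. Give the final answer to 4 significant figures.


nu = -epsilon_lat / epsilon_axial
Lateral strain is contraction (negative), so using magnitudes:
nu = 0.058 / 0.346
nu = 0.1676


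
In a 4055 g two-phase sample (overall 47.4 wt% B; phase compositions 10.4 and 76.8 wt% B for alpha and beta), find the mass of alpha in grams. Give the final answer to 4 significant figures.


f_alpha = (C_beta - C0) / (C_beta - C_alpha)
f_alpha = (76.8 - 47.4) / (76.8 - 10.4) = 0.442771
m_alpha = f_alpha * m_total = 0.442771 * 4055 = 1795 g


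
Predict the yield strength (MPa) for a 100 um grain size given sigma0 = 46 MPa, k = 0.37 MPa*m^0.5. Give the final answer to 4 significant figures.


sigma_y = sigma0 + k / sqrt(d)
d = 100 um = 1e-04 m
sigma_y = 46 + 0.37 / sqrt(1e-04)
sigma_y = 83 MPa


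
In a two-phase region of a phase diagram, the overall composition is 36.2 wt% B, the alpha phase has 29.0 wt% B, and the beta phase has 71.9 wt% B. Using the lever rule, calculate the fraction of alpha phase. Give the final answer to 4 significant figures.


f_alpha = (C_beta - C0) / (C_beta - C_alpha)
f_alpha = (71.9 - 36.2) / (71.9 - 29.0)
f_alpha = 0.8322


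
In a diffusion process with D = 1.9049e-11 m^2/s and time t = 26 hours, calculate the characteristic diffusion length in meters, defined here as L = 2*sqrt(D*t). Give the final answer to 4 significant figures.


t = 26 hr = 93600 s
Diffusion length = 2*sqrt(D*t)
= 2*sqrt(1.9049e-11 * 93600)
= 2.671e-03 m


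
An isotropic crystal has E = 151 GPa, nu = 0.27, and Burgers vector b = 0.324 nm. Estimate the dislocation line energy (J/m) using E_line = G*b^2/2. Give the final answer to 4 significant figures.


Step 1: G = E / (2*(1+nu))
G = 151 / (2*(1+0.27)) = 59.4488 GPa = 5.94488e+10 Pa
Step 2: E_line = G*b^2/2
b = 0.324 nm = 3.24e-10 m
E_line = 0.5 * 5.94488e+10 * (3.24e-10)^2 = 3.12e-09 J/m


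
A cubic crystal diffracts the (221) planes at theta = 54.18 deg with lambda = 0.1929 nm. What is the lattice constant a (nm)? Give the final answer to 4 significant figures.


d = lambda / (2*sin(theta))
d = 0.1929 / (2*sin(54.18 deg))
d = 0.118948 nm
a = d * sqrt(h^2+k^2+l^2) = 0.118948 * sqrt(9)
a = 0.3568 nm


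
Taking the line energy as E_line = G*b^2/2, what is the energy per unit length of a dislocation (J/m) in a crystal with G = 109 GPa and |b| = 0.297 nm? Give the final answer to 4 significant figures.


E = G*b^2/2
b = 0.297 nm = 2.97e-10 m
G = 109 GPa = 1.09e+11 Pa
E = 0.5 * 1.09e+11 * (2.97e-10)^2
E = 4.807e-09 J/m


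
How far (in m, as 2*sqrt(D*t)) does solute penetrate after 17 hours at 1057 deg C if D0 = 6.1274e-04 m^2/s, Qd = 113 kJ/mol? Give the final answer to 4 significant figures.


Step 1: D = D0 * exp(-Qd/(R*T))
T = 1330.15 K
D = 6.1274e-04 * exp(-113e3 / (8.314 * 1330.15)) = 2.23684e-08 m^2/s
Step 2: L = 2*sqrt(D*t)
t = 17 h = 61200 s
L = 2*sqrt(2.23684e-08 * 61200) = 0.074 m


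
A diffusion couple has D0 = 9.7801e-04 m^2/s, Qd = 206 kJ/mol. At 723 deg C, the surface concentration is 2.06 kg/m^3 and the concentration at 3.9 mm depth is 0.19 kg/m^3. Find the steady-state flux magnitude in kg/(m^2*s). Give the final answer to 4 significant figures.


Step 1: D = D0 * exp(-Qd/(R*T))
T = 723 + 273.15 = 996.15 K
D = 9.7801e-04 * exp(-206e3 / (8.314 * 996.15)) = 1.54181e-14 m^2/s
Step 2: J = D * (C1 - C2) / dx
J = 1.54181e-14 * (2.06 - 0.19) / 3.9e-03
J = 7.393e-12 kg/(m^2*s)


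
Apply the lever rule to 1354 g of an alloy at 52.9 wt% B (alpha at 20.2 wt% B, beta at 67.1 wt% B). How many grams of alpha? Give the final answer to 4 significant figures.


f_alpha = (C_beta - C0) / (C_beta - C_alpha)
f_alpha = (67.1 - 52.9) / (67.1 - 20.2) = 0.302772
m_alpha = f_alpha * m_total = 0.302772 * 1354 = 410 g


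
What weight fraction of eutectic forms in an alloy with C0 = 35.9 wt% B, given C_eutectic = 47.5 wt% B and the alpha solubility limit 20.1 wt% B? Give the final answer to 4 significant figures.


f_primary = (C_e - C0) / (C_e - C_alpha_max)
f_primary = (47.5 - 35.9) / (47.5 - 20.1)
f_primary = 0.423358
f_eutectic = 1 - 0.423358 = 0.5766


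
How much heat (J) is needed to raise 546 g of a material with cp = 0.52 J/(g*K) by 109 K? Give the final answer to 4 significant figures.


Q = m * cp * dT
Q = 546 * 0.52 * 109
Q = 30950 J


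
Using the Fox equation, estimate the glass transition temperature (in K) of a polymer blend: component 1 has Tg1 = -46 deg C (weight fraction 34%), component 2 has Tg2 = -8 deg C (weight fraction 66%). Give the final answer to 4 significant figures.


1/Tg = w1/Tg1 + w2/Tg2 (in Kelvin)
Tg1 = 227.15 K, Tg2 = 265.15 K
1/Tg = 0.34/227.15 + 0.66/265.15
Tg = 250.9 K


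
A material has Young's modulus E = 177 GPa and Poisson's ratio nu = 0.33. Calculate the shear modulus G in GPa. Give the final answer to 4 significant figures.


G = E / (2*(1+nu))
G = 177 / (2*(1+0.33))
G = 66.54 GPa


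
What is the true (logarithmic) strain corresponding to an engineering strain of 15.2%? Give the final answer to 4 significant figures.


epsilon_true = ln(1 + epsilon_eng)
epsilon_true = ln(1 + 0.152)
epsilon_true = 0.1415


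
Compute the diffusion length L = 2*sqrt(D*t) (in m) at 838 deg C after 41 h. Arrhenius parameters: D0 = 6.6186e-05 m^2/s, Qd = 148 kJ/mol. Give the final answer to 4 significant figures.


Step 1: D = D0 * exp(-Qd/(R*T))
T = 1111.15 K
D = 6.6186e-05 * exp(-148e3 / (8.314 * 1111.15)) = 7.29633e-12 m^2/s
Step 2: L = 2*sqrt(D*t)
t = 41 h = 147600 s
L = 2*sqrt(7.29633e-12 * 147600) = 2.076e-03 m


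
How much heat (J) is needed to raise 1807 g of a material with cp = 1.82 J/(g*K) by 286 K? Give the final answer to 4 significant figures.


Q = m * cp * dT
Q = 1807 * 1.82 * 286
Q = 940600 J


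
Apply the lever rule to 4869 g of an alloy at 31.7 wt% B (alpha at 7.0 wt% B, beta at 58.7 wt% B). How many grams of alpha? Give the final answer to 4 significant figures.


f_alpha = (C_beta - C0) / (C_beta - C_alpha)
f_alpha = (58.7 - 31.7) / (58.7 - 7.0) = 0.522244
m_alpha = f_alpha * m_total = 0.522244 * 4869 = 2543 g


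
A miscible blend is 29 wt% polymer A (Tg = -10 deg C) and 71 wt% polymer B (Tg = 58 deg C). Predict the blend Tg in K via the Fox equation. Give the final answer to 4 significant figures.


1/Tg = w1/Tg1 + w2/Tg2 (in Kelvin)
Tg1 = 263.15 K, Tg2 = 331.15 K
1/Tg = 0.29/263.15 + 0.71/331.15
Tg = 308.1 K


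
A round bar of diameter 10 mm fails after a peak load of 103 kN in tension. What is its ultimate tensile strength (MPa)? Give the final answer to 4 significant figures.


A0 = pi*(d/2)^2 = pi*(10/2)^2 = 78.5398 mm^2
UTS = F_max / A0 = 103*1000 / 78.5398
UTS = 1311 MPa


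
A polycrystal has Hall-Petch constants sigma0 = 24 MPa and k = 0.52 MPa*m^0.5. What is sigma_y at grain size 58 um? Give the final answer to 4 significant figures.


sigma_y = sigma0 + k / sqrt(d)
d = 58 um = 5.8e-05 m
sigma_y = 24 + 0.52 / sqrt(5.8e-05)
sigma_y = 92.28 MPa


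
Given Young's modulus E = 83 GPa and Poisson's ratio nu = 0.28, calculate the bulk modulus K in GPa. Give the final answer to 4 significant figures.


K = E / (3*(1-2*nu))
K = 83 / (3*(1-2*0.28))
K = 62.88 GPa


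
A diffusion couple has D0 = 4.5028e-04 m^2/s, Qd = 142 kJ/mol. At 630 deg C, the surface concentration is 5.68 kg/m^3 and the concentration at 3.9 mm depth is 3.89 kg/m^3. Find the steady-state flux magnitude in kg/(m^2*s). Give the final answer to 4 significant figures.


Step 1: D = D0 * exp(-Qd/(R*T))
T = 630 + 273.15 = 903.15 K
D = 4.5028e-04 * exp(-142e3 / (8.314 * 903.15)) = 2.75718e-12 m^2/s
Step 2: J = D * (C1 - C2) / dx
J = 2.75718e-12 * (5.68 - 3.89) / 3.9e-03
J = 1.265e-09 kg/(m^2*s)


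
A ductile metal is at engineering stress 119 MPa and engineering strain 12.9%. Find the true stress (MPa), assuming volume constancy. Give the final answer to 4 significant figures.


sigma_true = sigma_eng * (1 + epsilon_eng)
sigma_true = 119 * (1 + 0.129)
sigma_true = 134.4 MPa


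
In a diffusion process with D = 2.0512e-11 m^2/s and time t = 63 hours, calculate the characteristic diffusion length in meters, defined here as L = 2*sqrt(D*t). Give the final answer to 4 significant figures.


t = 63 hr = 226800 s
Diffusion length = 2*sqrt(D*t)
= 2*sqrt(2.0512e-11 * 226800)
= 4.314e-03 m


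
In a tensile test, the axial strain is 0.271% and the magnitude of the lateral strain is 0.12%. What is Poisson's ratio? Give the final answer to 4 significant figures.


nu = -epsilon_lat / epsilon_axial
Lateral strain is contraction (negative), so using magnitudes:
nu = 0.12 / 0.271
nu = 0.4428


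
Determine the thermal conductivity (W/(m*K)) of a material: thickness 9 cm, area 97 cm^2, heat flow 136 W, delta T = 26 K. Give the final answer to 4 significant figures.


k = Q*L / (A*dT)
L = 0.09 m, A = 9.7e-03 m^2
k = 136 * 0.09 / (9.7e-03 * 26)
k = 48.53 W/(m*K)


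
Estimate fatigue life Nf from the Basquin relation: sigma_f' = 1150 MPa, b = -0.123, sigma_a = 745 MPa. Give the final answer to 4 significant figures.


sigma_a = sigma_f' * (2*Nf)^b
2*Nf = (sigma_a / sigma_f')^(1/b)
2*Nf = (745 / 1150)^(1/-0.123)
2*Nf = 34.1082
Nf = 17.05 cycles


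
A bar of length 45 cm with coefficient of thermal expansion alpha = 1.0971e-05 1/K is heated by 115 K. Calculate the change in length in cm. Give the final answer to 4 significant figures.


dL = L0 * alpha * dT
dL = 45 * 1.0971e-05 * 115
dL = 0.05677 cm


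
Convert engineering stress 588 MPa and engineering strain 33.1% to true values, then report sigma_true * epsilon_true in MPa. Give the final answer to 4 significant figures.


sigma_true = sigma_eng * (1 + epsilon_eng)
sigma_true = 588 * (1 + 0.331) = 782.628 MPa
epsilon_true = ln(1 + epsilon_eng)
epsilon_true = ln(1 + 0.331) = 0.285931
sigma_true * epsilon_true = 782.628 * 0.285931 = 223.8 MPa


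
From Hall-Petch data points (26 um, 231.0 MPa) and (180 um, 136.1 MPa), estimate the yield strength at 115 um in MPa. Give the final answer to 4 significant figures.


sigma_y = sigma0 + k / sqrt(d)
1/sqrt(d1) = 1/sqrt(2.6e-05) = 196.116;  1/sqrt(d2) = 74.5356
k = (sigma1 - sigma2) / (1/sqrt(d1) - 1/sqrt(d2)) = (231.0 - 136.1) / (196.116 - 74.5356) = 0.780553 MPa*m^0.5
sigma0 = sigma1 - k/sqrt(d1) = 231.0 - 0.780553*196.116 = 77.921 MPa
sigma_y(d3) = 77.921 + 0.780553 / sqrt(1.15e-04) = 150.7 MPa


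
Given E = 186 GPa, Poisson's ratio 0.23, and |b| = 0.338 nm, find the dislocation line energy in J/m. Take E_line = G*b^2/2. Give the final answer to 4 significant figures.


Step 1: G = E / (2*(1+nu))
G = 186 / (2*(1+0.23)) = 75.6098 GPa = 7.56098e+10 Pa
Step 2: E_line = G*b^2/2
b = 0.338 nm = 3.38e-10 m
E_line = 0.5 * 7.56098e+10 * (3.38e-10)^2 = 4.319e-09 J/m


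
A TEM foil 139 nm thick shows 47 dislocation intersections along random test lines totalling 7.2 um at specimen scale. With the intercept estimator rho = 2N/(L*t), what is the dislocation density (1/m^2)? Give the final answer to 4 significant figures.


rho = 2N / (L * t)
L = 7.2 um = 7.2e-06 m, t = 139 nm = 1.39e-07 m
rho = 2 * 47 / (7.2e-06 * 1.39e-07)
rho = 9.392e+13 1/m^2


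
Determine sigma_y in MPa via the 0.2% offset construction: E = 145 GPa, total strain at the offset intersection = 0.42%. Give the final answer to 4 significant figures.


Offset strain = 0.002
Elastic strain at yield = total_strain - offset = 4.2e-03 - 0.002 = 2.2e-03
sigma_y = E * elastic_strain = 145000 * 2.2e-03
sigma_y = 319 MPa


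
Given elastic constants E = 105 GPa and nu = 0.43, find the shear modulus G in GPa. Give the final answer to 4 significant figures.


G = E / (2*(1+nu))
G = 105 / (2*(1+0.43))
G = 36.71 GPa


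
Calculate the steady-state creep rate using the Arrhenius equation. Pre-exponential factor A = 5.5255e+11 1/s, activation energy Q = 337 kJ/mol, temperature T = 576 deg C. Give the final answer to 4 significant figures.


rate = A * exp(-Q / (R*T))
T = 576 + 273.15 = 849.15 K
rate = 5.5255e+11 * exp(-337e3 / (8.314 * 849.15))
rate = 1.027e-09 1/s


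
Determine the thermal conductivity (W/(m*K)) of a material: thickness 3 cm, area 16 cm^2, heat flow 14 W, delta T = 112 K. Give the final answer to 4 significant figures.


k = Q*L / (A*dT)
L = 0.03 m, A = 1.6e-03 m^2
k = 14 * 0.03 / (1.6e-03 * 112)
k = 2.344 W/(m*K)


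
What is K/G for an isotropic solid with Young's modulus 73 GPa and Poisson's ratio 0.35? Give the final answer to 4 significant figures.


G = E / (2*(1+nu))
G = 73 / (2*(1+0.35)) = 27.037 GPa
K = E / (3*(1-2*nu))
K = 73 / (3*(1-2*0.35)) = 81.1111 GPa
K/G = 81.1111 / 27.037 = 3


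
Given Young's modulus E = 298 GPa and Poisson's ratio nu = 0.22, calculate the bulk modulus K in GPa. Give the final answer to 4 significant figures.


K = E / (3*(1-2*nu))
K = 298 / (3*(1-2*0.22))
K = 177.4 GPa


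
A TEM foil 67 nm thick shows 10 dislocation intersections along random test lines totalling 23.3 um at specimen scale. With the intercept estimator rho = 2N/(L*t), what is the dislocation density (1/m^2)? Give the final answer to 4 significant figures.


rho = 2N / (L * t)
L = 23.3 um = 2.33e-05 m, t = 67 nm = 6.7e-08 m
rho = 2 * 10 / (2.33e-05 * 6.7e-08)
rho = 1.281e+13 1/m^2


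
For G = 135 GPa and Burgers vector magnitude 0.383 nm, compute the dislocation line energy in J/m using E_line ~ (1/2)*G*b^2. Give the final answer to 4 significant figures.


E = G*b^2/2
b = 0.383 nm = 3.83e-10 m
G = 135 GPa = 1.35e+11 Pa
E = 0.5 * 1.35e+11 * (3.83e-10)^2
E = 9.902e-09 J/m


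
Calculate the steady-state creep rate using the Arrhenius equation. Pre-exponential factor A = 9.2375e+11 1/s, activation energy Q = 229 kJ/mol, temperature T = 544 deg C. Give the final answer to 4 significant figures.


rate = A * exp(-Q / (R*T))
T = 544 + 273.15 = 817.15 K
rate = 9.2375e+11 * exp(-229e3 / (8.314 * 817.15))
rate = 2.122e-03 1/s


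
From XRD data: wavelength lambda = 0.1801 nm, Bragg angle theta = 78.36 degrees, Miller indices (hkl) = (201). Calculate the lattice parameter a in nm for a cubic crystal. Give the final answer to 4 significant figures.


d = lambda / (2*sin(theta))
d = 0.1801 / (2*sin(78.36 deg))
d = 0.0919408 nm
a = d * sqrt(h^2+k^2+l^2) = 0.0919408 * sqrt(5)
a = 0.2056 nm


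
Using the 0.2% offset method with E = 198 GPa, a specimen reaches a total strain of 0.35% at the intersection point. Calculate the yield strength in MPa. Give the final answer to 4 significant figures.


Offset strain = 0.002
Elastic strain at yield = total_strain - offset = 3.5e-03 - 0.002 = 1.5e-03
sigma_y = E * elastic_strain = 198000 * 1.5e-03
sigma_y = 297 MPa


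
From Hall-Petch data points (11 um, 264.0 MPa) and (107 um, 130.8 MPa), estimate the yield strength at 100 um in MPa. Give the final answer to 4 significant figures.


sigma_y = sigma0 + k / sqrt(d)
1/sqrt(d1) = 1/sqrt(1.1e-05) = 301.511;  1/sqrt(d2) = 96.6736
k = (sigma1 - sigma2) / (1/sqrt(d1) - 1/sqrt(d2)) = (264.0 - 130.8) / (301.511 - 96.6736) = 0.650271 MPa*m^0.5
sigma0 = sigma1 - k/sqrt(d1) = 264.0 - 0.650271*301.511 = 67.9359 MPa
sigma_y(d3) = 67.9359 + 0.650271 / sqrt(1e-04) = 133 MPa


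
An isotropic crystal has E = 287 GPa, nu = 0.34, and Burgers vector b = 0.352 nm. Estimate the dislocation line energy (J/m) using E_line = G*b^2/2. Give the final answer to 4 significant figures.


Step 1: G = E / (2*(1+nu))
G = 287 / (2*(1+0.34)) = 107.09 GPa = 1.0709e+11 Pa
Step 2: E_line = G*b^2/2
b = 0.352 nm = 3.52e-10 m
E_line = 0.5 * 1.0709e+11 * (3.52e-10)^2 = 6.634e-09 J/m


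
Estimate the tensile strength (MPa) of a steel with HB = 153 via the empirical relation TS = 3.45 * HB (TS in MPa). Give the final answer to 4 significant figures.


TS (MPa) = 3.45 * HB
TS = 3.45 * 153
TS = 527.9 MPa


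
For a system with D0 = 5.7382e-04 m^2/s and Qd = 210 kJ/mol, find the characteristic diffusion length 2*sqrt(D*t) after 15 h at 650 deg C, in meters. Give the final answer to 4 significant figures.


Step 1: D = D0 * exp(-Qd/(R*T))
T = 923.15 K
D = 5.7382e-04 * exp(-210e3 / (8.314 * 923.15)) = 7.51461e-16 m^2/s
Step 2: L = 2*sqrt(D*t)
t = 15 h = 54000 s
L = 2*sqrt(7.51461e-16 * 54000) = 1.274e-05 m


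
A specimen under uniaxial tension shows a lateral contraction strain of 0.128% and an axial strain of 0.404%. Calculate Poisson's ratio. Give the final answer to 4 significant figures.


nu = -epsilon_lat / epsilon_axial
Lateral strain is contraction (negative), so using magnitudes:
nu = 0.128 / 0.404
nu = 0.3168


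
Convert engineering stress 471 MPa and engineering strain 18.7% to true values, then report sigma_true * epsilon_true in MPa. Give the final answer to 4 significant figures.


sigma_true = sigma_eng * (1 + epsilon_eng)
sigma_true = 471 * (1 + 0.187) = 559.077 MPa
epsilon_true = ln(1 + epsilon_eng)
epsilon_true = ln(1 + 0.187) = 0.171429
sigma_true * epsilon_true = 559.077 * 0.171429 = 95.84 MPa


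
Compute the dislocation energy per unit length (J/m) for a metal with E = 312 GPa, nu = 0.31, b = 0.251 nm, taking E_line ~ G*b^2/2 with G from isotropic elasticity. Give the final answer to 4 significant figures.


Step 1: G = E / (2*(1+nu))
G = 312 / (2*(1+0.31)) = 119.084 GPa = 1.19084e+11 Pa
Step 2: E_line = G*b^2/2
b = 0.251 nm = 2.51e-10 m
E_line = 0.5 * 1.19084e+11 * (2.51e-10)^2 = 3.751e-09 J/m


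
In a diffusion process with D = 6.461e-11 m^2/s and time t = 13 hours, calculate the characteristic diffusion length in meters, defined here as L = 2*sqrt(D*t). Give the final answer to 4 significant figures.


t = 13 hr = 46800 s
Diffusion length = 2*sqrt(D*t)
= 2*sqrt(6.461e-11 * 46800)
= 3.478e-03 m


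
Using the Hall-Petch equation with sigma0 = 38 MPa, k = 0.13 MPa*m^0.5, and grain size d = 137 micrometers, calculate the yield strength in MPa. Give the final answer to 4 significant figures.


sigma_y = sigma0 + k / sqrt(d)
d = 137 um = 1.37e-04 m
sigma_y = 38 + 0.13 / sqrt(1.37e-04)
sigma_y = 49.11 MPa


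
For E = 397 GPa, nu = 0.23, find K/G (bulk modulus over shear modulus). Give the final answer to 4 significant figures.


G = E / (2*(1+nu))
G = 397 / (2*(1+0.23)) = 161.382 GPa
K = E / (3*(1-2*nu))
K = 397 / (3*(1-2*0.23)) = 245.062 GPa
K/G = 245.062 / 161.382 = 1.519


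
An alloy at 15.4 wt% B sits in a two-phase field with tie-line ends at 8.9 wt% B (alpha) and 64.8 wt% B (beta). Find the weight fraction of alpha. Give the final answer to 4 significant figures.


f_alpha = (C_beta - C0) / (C_beta - C_alpha)
f_alpha = (64.8 - 15.4) / (64.8 - 8.9)
f_alpha = 0.8837


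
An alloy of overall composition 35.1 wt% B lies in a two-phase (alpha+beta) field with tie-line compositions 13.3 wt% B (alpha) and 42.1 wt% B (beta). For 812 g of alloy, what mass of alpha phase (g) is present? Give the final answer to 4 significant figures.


f_alpha = (C_beta - C0) / (C_beta - C_alpha)
f_alpha = (42.1 - 35.1) / (42.1 - 13.3) = 0.243056
m_alpha = f_alpha * m_total = 0.243056 * 812 = 197.4 g


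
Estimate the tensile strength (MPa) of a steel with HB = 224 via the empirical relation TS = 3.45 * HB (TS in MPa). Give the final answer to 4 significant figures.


TS (MPa) = 3.45 * HB
TS = 3.45 * 224
TS = 772.8 MPa


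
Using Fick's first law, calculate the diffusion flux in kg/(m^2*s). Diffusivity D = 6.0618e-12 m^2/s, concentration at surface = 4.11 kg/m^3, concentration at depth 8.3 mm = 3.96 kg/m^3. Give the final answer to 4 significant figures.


J = -D * (dC/dx) = D * (C1 - C2) / dx
J = 6.0618e-12 * (4.11 - 3.96) / 8.3e-03
J = 1.096e-10 kg/(m^2*s)


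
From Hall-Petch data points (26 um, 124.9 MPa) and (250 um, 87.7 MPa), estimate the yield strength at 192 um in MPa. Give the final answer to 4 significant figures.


sigma_y = sigma0 + k / sqrt(d)
1/sqrt(d1) = 1/sqrt(2.6e-05) = 196.116;  1/sqrt(d2) = 63.2456
k = (sigma1 - sigma2) / (1/sqrt(d1) - 1/sqrt(d2)) = (124.9 - 87.7) / (196.116 - 63.2456) = 0.279972 MPa*m^0.5
sigma0 = sigma1 - k/sqrt(d1) = 124.9 - 0.279972*196.116 = 69.993 MPa
sigma_y(d3) = 69.993 + 0.279972 / sqrt(1.92e-04) = 90.2 MPa


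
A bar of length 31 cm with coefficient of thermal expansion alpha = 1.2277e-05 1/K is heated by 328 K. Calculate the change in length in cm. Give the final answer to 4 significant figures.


dL = L0 * alpha * dT
dL = 31 * 1.2277e-05 * 328
dL = 0.1248 cm


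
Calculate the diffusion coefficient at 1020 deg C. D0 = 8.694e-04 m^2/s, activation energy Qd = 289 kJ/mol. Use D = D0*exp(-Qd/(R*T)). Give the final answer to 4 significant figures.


D = D0 * exp(-Qd / (R*T))
T = 1293.15 K
D = 8.694e-04 * exp(-289e3 / (8.314 * 1293.15))
D = 1.841e-15 m^2/s


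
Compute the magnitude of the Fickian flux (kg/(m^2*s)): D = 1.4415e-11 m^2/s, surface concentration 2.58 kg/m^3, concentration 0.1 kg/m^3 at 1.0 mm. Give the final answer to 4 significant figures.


J = -D * (dC/dx) = D * (C1 - C2) / dx
J = 1.4415e-11 * (2.58 - 0.1) / 1e-03
J = 3.575e-08 kg/(m^2*s)


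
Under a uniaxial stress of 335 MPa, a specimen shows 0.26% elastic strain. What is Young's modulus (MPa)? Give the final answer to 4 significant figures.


E = sigma / epsilon
epsilon = 0.26% = 2.6e-03
E = 335 / 2.6e-03
E = 128800 MPa


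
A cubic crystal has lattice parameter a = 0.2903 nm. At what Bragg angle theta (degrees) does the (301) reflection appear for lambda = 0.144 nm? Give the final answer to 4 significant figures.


d = a / sqrt(h^2+k^2+l^2)
d = 0.2903 / sqrt(10) = 0.0918009 nm
lambda = 2*d*sin(theta)  =>  sin(theta) = lambda / (2*d)
sin(theta) = 0.144 / (2 * 0.0918009) = 0.784306
theta = 51.66 deg


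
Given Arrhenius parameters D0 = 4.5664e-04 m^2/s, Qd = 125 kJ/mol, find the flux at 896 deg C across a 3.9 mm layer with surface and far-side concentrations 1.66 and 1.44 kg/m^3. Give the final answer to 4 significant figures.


Step 1: D = D0 * exp(-Qd/(R*T))
T = 896 + 273.15 = 1169.15 K
D = 4.5664e-04 * exp(-125e3 / (8.314 * 1169.15)) = 1.18766e-09 m^2/s
Step 2: J = D * (C1 - C2) / dx
J = 1.18766e-09 * (1.66 - 1.44) / 3.9e-03
J = 6.7e-08 kg/(m^2*s)


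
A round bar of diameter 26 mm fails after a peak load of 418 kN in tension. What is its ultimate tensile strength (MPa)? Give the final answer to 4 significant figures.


A0 = pi*(d/2)^2 = pi*(26/2)^2 = 530.929 mm^2
UTS = F_max / A0 = 418*1000 / 530.929
UTS = 787.3 MPa


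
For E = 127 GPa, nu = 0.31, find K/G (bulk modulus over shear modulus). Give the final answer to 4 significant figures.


G = E / (2*(1+nu))
G = 127 / (2*(1+0.31)) = 48.4733 GPa
K = E / (3*(1-2*nu))
K = 127 / (3*(1-2*0.31)) = 111.404 GPa
K/G = 111.404 / 48.4733 = 2.298


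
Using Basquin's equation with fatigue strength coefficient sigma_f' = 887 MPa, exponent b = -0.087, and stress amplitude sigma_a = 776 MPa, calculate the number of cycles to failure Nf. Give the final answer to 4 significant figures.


sigma_a = sigma_f' * (2*Nf)^b
2*Nf = (sigma_a / sigma_f')^(1/b)
2*Nf = (776 / 887)^(1/-0.087)
2*Nf = 4.6492
Nf = 2.325 cycles


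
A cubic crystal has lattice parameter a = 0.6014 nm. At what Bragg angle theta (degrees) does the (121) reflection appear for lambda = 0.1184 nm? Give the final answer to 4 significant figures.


d = a / sqrt(h^2+k^2+l^2)
d = 0.6014 / sqrt(6) = 0.245521 nm
lambda = 2*d*sin(theta)  =>  sin(theta) = lambda / (2*d)
sin(theta) = 0.1184 / (2 * 0.245521) = 0.24112
theta = 13.95 deg


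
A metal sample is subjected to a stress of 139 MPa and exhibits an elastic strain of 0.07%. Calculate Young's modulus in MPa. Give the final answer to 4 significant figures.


E = sigma / epsilon
epsilon = 0.07% = 7e-04
E = 139 / 7e-04
E = 198600 MPa


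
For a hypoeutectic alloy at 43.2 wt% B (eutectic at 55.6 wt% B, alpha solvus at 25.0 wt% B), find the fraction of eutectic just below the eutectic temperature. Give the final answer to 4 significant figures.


f_primary = (C_e - C0) / (C_e - C_alpha_max)
f_primary = (55.6 - 43.2) / (55.6 - 25.0)
f_primary = 0.405229
f_eutectic = 1 - 0.405229 = 0.5948


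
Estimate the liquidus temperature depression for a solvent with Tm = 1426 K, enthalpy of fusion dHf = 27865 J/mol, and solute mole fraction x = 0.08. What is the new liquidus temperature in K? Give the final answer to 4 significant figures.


dT = R*Tm^2*x / dHf
dT = 8.314 * 1426^2 * 0.08 / 27865
dT = 48.5378 K
T_new = 1426 - 48.5378 = 1377 K


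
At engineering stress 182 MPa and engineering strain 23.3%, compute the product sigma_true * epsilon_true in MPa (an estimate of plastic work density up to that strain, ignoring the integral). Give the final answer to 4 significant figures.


sigma_true = sigma_eng * (1 + epsilon_eng)
sigma_true = 182 * (1 + 0.233) = 224.406 MPa
epsilon_true = ln(1 + epsilon_eng)
epsilon_true = ln(1 + 0.233) = 0.20945
sigma_true * epsilon_true = 224.406 * 0.20945 = 47 MPa


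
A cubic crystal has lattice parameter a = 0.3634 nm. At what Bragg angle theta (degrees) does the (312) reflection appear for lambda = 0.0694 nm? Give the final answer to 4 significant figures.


d = a / sqrt(h^2+k^2+l^2)
d = 0.3634 / sqrt(14) = 0.0971227 nm
lambda = 2*d*sin(theta)  =>  sin(theta) = lambda / (2*d)
sin(theta) = 0.0694 / (2 * 0.0971227) = 0.35728
theta = 20.93 deg
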